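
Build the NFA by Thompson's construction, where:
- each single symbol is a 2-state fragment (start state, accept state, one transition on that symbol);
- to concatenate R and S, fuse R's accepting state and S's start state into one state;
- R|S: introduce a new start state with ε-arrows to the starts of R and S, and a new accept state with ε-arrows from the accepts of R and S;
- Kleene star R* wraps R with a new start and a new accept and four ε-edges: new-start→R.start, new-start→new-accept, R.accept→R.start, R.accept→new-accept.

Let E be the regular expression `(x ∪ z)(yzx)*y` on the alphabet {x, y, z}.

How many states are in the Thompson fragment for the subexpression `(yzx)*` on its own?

6

Fragment for `(yzx)*`:
Each of the 3 symbol leaves contributes a 2-state fragment.
  yzx = 4 states
  (yzx)* = 6 states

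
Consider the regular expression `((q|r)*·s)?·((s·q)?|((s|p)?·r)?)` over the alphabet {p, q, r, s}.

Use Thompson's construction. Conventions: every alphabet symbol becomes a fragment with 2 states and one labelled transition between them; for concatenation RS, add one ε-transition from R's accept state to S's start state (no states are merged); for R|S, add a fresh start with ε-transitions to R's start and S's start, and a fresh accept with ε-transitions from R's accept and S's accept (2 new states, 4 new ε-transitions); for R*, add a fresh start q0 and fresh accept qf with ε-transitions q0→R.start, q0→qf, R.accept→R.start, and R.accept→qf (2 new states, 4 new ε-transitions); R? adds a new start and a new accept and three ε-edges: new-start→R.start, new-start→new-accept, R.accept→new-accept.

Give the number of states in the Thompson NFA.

32

Per subexpression:
Each of the 8 symbol leaves contributes a 2-state fragment.
  q|r : 6 states
  (q|r)* : 8 states
  (q|r)*·s : 10 states
  ((q|r)*·s)? : 12 states
  s·q : 4 states
  (s·q)? : 6 states
  s|p : 6 states
  (s|p)? : 8 states
  (s|p)?·r : 10 states
  ((s|p)?·r)? : 12 states
  (s·q)?|((s|p)?·r)? : 20 states
  ((q|r)*·s)?·((s·q)?|((s|p)?·r)?) : 32 states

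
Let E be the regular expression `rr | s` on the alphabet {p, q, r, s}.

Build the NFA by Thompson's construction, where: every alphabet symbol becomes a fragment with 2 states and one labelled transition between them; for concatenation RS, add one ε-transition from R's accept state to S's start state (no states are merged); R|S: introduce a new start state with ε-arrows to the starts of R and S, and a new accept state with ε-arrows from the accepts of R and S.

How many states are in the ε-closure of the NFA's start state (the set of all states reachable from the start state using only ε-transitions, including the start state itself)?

Work bottom-up. For each fragment F, track |ε-closure(F.start)| and whether F's accept lies in that closure (i.e. whether F accepts ε). A single-symbol fragment has closure size 1 and does not accept ε.
  rr → |ε-closure| equals the left operand's closure size = 1 (its accept is not ε-reachable, so the closure stops there)
  rr | s → |ε-closure| = 1 + 1 + 1 = 3 (the new accept is not ε-reachable since no branch accepts ε)

3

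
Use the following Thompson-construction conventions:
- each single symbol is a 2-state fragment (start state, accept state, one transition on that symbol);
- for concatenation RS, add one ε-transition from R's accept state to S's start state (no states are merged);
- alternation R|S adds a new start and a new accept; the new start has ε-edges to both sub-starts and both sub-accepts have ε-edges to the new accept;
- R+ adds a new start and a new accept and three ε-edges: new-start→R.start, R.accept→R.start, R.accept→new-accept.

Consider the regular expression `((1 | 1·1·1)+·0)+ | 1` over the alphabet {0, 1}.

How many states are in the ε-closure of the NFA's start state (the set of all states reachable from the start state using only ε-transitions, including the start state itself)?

7

Compute the ε-closure size of each fragment's start state recursively; a symbol fragment's start has no outgoing ε-edge, so its closure is just itself (size 1).
  1·1·1 — C equals the left operand's closure size = 1 (its accept is not ε-reachable, so the closure stops there)
  1 | 1·1·1 — C = 1 + 1 + 1 = 3 (the new accept is not ε-reachable since no branch accepts ε)
  (1 | 1·1·1)+ — C = 1 + 3 = 4 (the body doesn't accept ε, so the new accept is not reached)
  (1 | 1·1·1)+·0 — C equals the left operand's closure size = 4 (its accept is not ε-reachable, so the closure stops there)
  ((1 | 1·1·1)+·0)+ — C = 1 + 4 = 5 (the body doesn't accept ε, so the new accept is not reached)
  ((1 | 1·1·1)+·0)+ | 1 — new start ε-reaches every alternative's start; none of them accept ε, so the new accept is not reached: C = 1 + 5 + 1 = 7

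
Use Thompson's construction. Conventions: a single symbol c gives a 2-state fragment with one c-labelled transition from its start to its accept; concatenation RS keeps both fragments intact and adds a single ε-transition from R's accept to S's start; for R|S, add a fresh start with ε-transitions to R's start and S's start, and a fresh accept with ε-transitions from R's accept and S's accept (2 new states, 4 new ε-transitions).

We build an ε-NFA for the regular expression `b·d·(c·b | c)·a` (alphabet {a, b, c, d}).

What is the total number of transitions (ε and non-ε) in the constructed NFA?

Building bottom-up:
Each of the 6 symbol leaves contributes 1 transition (1 symbol, 0 ε).
  c·b : 3 transitions (2 symbol, 1 ε)
  c·b | c : 8 transitions (3 symbol, 5 ε)
  b·d·(c·b | c)·a : 14 transitions (6 symbol, 8 ε)

14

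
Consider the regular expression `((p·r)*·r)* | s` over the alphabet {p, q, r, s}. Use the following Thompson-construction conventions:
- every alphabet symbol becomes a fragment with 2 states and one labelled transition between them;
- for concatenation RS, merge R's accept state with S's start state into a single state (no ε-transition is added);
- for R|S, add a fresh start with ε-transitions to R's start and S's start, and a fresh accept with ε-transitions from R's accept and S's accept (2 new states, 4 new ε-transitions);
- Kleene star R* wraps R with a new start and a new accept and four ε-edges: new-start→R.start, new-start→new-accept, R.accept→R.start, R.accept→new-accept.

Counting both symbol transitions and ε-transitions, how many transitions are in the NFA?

Building bottom-up:
Each of the 4 symbol leaves contributes 1 transition (1 symbol, 0 ε).
  p·r = 2 transitions (2 symbol, 0 ε)
  (p·r)* = 6 transitions (2 symbol, 4 ε)
  (p·r)*·r = 7 transitions (3 symbol, 4 ε)
  ((p·r)*·r)* = 11 transitions (3 symbol, 8 ε)
  ((p·r)*·r)* | s = 16 transitions (4 symbol, 12 ε)

16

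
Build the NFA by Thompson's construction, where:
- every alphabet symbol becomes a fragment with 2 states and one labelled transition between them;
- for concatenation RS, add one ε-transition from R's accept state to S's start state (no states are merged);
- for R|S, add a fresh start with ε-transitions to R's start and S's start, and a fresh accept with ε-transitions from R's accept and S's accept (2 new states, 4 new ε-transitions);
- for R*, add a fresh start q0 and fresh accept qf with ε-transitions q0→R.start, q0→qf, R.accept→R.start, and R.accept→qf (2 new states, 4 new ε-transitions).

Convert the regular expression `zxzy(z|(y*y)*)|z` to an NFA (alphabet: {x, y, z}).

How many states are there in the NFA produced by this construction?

Recursing over subexpressions:
Each of the 8 symbol leaves contributes a 2-state fragment.
  y* — 4 states
  y*y — 6 states
  (y*y)* — 8 states
  z|(y*y)* — 12 states
  zxzy(z|(y*y)*) — 20 states
  zxzy(z|(y*y)*)|z — 24 states

24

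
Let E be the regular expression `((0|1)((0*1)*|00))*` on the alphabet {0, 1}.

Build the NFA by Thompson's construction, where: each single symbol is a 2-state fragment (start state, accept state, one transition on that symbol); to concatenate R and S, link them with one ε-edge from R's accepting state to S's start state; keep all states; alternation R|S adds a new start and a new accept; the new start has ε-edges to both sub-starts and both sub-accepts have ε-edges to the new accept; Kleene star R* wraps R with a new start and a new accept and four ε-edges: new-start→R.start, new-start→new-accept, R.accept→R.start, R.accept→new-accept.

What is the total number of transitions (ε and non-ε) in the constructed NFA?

Per subexpression:
Each of the 6 symbol leaves contributes 1 transition (1 symbol, 0 ε).
  0|1 = 6 transitions (2 symbol, 4 ε)
  0* = 5 transitions (1 symbol, 4 ε)
  0*1 = 7 transitions (2 symbol, 5 ε)
  (0*1)* = 11 transitions (2 symbol, 9 ε)
  00 = 3 transitions (2 symbol, 1 ε)
  (0*1)*|00 = 18 transitions (4 symbol, 14 ε)
  (0|1)((0*1)*|00) = 25 transitions (6 symbol, 19 ε)
  ((0|1)((0*1)*|00))* = 29 transitions (6 symbol, 23 ε)

29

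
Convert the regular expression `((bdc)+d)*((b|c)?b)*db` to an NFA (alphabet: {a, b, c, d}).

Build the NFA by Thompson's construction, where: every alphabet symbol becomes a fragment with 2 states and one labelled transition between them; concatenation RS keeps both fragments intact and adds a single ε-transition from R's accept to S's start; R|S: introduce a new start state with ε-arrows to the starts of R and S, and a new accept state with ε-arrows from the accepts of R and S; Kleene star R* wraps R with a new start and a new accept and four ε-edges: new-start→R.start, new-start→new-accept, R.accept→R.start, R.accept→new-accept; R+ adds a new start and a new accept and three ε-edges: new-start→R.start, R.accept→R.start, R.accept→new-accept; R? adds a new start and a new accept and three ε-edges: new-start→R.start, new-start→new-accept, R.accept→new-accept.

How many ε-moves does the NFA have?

25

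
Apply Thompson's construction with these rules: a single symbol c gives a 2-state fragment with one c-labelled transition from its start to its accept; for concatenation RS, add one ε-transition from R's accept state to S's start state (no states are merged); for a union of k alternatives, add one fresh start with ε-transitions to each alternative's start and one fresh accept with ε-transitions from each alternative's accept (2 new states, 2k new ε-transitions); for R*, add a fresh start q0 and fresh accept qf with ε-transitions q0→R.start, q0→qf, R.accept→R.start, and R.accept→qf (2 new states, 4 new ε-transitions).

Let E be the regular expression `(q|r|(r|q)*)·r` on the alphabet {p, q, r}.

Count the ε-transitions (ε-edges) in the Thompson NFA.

15

By structural recursion:
Each of the 5 symbol leaves contributes 0 ε-transitions.
  r|q — 4 ε-transitions
  (r|q)* — 8 ε-transitions
  q|r|(r|q)* — 14 ε-transitions
  (q|r|(r|q)*)·r — 15 ε-transitions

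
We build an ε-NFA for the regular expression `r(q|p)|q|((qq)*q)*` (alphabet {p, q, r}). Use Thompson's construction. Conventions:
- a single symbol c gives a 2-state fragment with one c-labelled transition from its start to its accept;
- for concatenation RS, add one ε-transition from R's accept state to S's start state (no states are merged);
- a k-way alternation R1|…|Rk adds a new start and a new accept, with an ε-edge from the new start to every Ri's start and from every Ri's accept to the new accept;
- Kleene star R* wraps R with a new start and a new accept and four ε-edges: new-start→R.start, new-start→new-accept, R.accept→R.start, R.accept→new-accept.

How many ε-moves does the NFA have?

21

By structural recursion:
Each of the 7 symbol leaves contributes 0 ε-transitions.
  q|p = 4 ε-transitions
  r(q|p) = 5 ε-transitions
  qq = 1 ε-transition
  (qq)* = 5 ε-transitions
  (qq)*q = 6 ε-transitions
  ((qq)*q)* = 10 ε-transitions
  r(q|p)|q|((qq)*q)* = 21 ε-transitions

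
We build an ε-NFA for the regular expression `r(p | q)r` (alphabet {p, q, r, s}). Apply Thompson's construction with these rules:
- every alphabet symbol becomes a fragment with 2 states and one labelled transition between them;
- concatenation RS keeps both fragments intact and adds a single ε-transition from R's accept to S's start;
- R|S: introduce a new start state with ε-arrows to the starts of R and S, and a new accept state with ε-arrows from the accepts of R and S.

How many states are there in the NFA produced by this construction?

By structural recursion:
Each of the 4 symbol leaves contributes a 2-state fragment.
  p | q → 6 states
  r(p | q)r → 10 states

10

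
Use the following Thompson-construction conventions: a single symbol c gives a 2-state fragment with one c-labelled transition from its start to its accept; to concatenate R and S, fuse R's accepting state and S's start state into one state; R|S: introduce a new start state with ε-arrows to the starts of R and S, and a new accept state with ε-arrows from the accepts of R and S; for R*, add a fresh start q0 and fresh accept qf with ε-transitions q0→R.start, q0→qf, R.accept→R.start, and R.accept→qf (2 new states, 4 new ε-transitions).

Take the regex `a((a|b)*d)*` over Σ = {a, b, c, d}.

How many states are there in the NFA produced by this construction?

12

Bottom-up over the parse tree:
Each of the 4 symbol leaves contributes a 2-state fragment.
  a|b = 6 states
  (a|b)* = 8 states
  (a|b)*d = 9 states
  ((a|b)*d)* = 11 states
  a((a|b)*d)* = 12 states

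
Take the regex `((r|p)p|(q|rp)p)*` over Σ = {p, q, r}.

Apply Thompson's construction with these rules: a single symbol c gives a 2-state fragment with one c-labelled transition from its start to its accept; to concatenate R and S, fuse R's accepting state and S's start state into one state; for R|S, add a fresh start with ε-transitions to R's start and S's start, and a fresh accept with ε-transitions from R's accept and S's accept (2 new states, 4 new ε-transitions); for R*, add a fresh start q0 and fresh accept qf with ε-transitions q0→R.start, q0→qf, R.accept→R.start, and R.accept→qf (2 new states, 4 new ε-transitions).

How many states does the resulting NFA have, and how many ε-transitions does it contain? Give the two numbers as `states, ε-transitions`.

Per subexpression:
Each of the 7 symbol leaves contributes 2 states and 0 ε-transitions.
  r|p = 6 states, 4 ε-transitions
  (r|p)p = 7 states, 4 ε-transitions
  rp = 3 states, 0 ε-transitions
  q|rp = 7 states, 4 ε-transitions
  (q|rp)p = 8 states, 4 ε-transitions
  (r|p)p|(q|rp)p = 17 states, 12 ε-transitions
  ((r|p)p|(q|rp)p)* = 19 states, 16 ε-transitions

19, 16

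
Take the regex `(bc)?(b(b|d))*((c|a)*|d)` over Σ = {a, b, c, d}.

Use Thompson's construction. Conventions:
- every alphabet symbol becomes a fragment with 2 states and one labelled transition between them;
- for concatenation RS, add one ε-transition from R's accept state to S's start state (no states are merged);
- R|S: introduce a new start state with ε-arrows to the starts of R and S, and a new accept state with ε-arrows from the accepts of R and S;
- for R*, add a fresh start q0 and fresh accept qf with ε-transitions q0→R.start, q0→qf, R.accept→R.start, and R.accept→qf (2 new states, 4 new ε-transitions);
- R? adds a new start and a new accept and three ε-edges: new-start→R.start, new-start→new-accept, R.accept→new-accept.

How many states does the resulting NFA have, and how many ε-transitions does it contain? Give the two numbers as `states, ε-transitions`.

28, 27

Per subexpression:
Each of the 8 symbol leaves contributes 2 states and 0 ε-transitions.
  bc : 4 states, 1 ε-transition
  (bc)? : 6 states, 4 ε-transitions
  b|d : 6 states, 4 ε-transitions
  b(b|d) : 8 states, 5 ε-transitions
  (b(b|d))* : 10 states, 9 ε-transitions
  c|a : 6 states, 4 ε-transitions
  (c|a)* : 8 states, 8 ε-transitions
  (c|a)*|d : 12 states, 12 ε-transitions
  (bc)?(b(b|d))*((c|a)*|d) : 28 states, 27 ε-transitions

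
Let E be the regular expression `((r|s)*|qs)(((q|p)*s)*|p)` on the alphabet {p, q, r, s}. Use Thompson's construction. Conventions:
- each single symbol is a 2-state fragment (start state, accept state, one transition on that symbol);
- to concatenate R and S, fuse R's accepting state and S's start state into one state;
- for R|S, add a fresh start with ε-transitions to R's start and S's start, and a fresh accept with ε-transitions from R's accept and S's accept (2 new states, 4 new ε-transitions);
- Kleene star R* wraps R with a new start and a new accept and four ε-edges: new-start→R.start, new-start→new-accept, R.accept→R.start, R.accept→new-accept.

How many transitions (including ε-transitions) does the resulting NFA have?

36

By structural recursion:
Each of the 8 symbol leaves contributes 1 transition (1 symbol, 0 ε).
  r|s : 6 transitions (2 symbol, 4 ε)
  (r|s)* : 10 transitions (2 symbol, 8 ε)
  qs : 2 transitions (2 symbol, 0 ε)
  (r|s)*|qs : 16 transitions (4 symbol, 12 ε)
  q|p : 6 transitions (2 symbol, 4 ε)
  (q|p)* : 10 transitions (2 symbol, 8 ε)
  (q|p)*s : 11 transitions (3 symbol, 8 ε)
  ((q|p)*s)* : 15 transitions (3 symbol, 12 ε)
  ((q|p)*s)*|p : 20 transitions (4 symbol, 16 ε)
  ((r|s)*|qs)(((q|p)*s)*|p) : 36 transitions (8 symbol, 28 ε)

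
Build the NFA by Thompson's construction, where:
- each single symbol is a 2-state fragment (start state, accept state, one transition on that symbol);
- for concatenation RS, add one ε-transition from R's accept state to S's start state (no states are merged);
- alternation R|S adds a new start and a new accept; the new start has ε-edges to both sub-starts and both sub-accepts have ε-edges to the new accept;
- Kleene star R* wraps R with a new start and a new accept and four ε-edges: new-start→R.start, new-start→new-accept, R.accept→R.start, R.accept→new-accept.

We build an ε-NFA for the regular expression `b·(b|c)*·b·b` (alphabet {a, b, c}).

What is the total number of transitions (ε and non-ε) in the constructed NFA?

16

Bottom-up over the parse tree:
Each of the 5 symbol leaves contributes 1 transition (1 symbol, 0 ε).
  b|c → 6 transitions (2 symbol, 4 ε)
  (b|c)* → 10 transitions (2 symbol, 8 ε)
  b·(b|c)*·b·b → 16 transitions (5 symbol, 11 ε)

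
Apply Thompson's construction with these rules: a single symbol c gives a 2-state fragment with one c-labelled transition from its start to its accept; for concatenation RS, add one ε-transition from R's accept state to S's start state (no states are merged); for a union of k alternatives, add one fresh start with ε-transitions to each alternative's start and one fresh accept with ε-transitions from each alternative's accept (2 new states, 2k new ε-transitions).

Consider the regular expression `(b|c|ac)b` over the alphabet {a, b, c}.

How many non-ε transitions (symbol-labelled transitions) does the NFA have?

5

Bottom-up over the parse tree:
Each of the 5 symbol leaves contributes exactly 1 symbol transition.
  ac — 2 symbol transitions
  b|c|ac — 4 symbol transitions
  (b|c|ac)b — 5 symbol transitions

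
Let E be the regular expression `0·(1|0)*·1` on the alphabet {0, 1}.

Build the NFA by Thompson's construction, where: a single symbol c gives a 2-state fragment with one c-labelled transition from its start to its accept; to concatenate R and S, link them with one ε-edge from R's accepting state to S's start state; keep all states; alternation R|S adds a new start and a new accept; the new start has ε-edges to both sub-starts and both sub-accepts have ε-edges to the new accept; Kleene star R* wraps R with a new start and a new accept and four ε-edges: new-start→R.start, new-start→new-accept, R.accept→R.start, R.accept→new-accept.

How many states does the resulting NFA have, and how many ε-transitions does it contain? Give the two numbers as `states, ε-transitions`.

By structural recursion:
Each of the 4 symbol leaves contributes 2 states and 0 ε-transitions.
  1|0 : 6 states, 4 ε-transitions
  (1|0)* : 8 states, 8 ε-transitions
  0·(1|0)*·1 : 12 states, 10 ε-transitions

12, 10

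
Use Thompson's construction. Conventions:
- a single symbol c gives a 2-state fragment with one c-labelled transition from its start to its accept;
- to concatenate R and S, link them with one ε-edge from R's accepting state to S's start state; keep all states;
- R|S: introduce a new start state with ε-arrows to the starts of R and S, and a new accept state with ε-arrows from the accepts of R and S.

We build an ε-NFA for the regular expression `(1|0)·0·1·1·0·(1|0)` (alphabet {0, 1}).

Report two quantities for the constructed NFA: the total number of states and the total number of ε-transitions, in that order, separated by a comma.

Per subexpression:
Each of the 8 symbol leaves contributes 2 states and 0 ε-transitions.
  1|0 → 6 states, 4 ε-transitions
  1|0 → 6 states, 4 ε-transitions
  (1|0)·0·1·1·0·(1|0) → 20 states, 13 ε-transitions

20, 13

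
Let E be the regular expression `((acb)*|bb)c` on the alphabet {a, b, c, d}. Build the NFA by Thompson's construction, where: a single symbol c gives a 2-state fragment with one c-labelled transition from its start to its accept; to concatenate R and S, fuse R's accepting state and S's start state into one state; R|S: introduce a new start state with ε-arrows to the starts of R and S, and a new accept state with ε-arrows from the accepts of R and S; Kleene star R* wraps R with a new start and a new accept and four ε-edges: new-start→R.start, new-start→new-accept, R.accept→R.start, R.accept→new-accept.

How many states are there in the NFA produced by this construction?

12

Bottom-up over the parse tree:
Each of the 6 symbol leaves contributes a 2-state fragment.
  acb → 4 states
  (acb)* → 6 states
  bb → 3 states
  (acb)*|bb → 11 states
  ((acb)*|bb)c → 12 states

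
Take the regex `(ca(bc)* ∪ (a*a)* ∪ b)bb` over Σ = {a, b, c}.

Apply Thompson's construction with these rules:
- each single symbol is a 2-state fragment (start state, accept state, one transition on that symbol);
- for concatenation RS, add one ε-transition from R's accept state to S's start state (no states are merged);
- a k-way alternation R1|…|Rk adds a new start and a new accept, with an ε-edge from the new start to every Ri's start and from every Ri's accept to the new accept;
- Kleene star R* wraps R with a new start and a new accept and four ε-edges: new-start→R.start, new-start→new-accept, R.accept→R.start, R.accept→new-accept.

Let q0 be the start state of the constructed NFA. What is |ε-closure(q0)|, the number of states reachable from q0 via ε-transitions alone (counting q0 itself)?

11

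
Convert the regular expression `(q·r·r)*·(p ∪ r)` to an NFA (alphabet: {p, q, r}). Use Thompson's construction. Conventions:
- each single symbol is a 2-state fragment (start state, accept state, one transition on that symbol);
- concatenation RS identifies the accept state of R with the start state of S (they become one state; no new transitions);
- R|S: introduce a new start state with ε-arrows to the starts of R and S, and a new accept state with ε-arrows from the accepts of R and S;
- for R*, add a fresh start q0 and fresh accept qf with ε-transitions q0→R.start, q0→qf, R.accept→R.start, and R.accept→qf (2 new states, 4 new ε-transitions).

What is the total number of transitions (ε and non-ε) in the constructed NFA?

13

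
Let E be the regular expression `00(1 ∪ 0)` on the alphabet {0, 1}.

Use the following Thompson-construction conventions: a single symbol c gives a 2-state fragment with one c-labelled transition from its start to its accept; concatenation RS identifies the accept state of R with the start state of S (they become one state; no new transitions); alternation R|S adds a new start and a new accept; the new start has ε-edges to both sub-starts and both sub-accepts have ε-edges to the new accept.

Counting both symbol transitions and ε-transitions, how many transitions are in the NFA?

8

Bottom-up over the parse tree:
Each of the 4 symbol leaves contributes 1 transition (1 symbol, 0 ε).
  1 ∪ 0 → 6 transitions (2 symbol, 4 ε)
  00(1 ∪ 0) → 8 transitions (4 symbol, 4 ε)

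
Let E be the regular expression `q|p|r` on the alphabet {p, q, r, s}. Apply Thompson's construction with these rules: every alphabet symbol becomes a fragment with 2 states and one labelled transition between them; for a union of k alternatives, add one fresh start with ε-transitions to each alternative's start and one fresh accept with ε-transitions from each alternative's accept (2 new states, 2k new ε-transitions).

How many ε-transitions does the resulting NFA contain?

Bottom-up over the parse tree:
Each of the 3 symbol leaves contributes 0 ε-transitions.
  q|p|r → 6 ε-transitions

6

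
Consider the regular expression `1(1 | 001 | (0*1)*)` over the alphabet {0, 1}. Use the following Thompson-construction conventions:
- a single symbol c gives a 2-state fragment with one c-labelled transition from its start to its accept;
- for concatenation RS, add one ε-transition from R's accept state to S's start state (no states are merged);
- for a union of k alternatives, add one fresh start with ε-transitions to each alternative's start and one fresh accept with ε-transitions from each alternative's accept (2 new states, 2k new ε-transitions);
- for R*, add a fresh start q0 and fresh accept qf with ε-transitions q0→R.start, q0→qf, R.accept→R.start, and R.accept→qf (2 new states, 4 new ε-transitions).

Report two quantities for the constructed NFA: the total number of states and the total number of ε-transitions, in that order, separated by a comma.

Building bottom-up:
Each of the 7 symbol leaves contributes 2 states and 0 ε-transitions.
  001 — 6 states, 2 ε-transitions
  0* — 4 states, 4 ε-transitions
  0*1 — 6 states, 5 ε-transitions
  (0*1)* — 8 states, 9 ε-transitions
  1 | 001 | (0*1)* — 18 states, 17 ε-transitions
  1(1 | 001 | (0*1)*) — 20 states, 18 ε-transitions

20, 18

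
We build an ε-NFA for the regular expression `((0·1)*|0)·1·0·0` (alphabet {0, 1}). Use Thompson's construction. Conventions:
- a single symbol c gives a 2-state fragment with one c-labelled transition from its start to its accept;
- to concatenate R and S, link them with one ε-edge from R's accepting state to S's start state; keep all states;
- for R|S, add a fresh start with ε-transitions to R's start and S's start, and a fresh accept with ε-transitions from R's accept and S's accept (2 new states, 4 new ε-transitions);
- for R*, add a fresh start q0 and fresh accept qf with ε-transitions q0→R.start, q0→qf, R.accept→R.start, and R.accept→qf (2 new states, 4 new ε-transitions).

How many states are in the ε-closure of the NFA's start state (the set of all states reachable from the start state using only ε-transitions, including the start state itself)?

7

Let C(F) = |ε-closure(F.start)| within fragment F, and note whether F accepts ε. Symbol fragments have C = 1 and do not accept ε. Then:
  0·1 : |closure| equals the left operand's closure size = 1 (its accept is not ε-reachable, so the closure stops there)
  (0·1)* : |closure| = 1 (new start) + 1 (body) + 1 (new accept) = 3
  (0·1)*|0 : |closure| = 1 (new start) + (3 + 1) + 1 (new accept, since some branch ε-reaches its own accept) = 6
  ((0·1)*|0)·1·0·0 : |closure| = 6 + 1 = 7 (closure spills across the concat boundary because the left factor accepts ε)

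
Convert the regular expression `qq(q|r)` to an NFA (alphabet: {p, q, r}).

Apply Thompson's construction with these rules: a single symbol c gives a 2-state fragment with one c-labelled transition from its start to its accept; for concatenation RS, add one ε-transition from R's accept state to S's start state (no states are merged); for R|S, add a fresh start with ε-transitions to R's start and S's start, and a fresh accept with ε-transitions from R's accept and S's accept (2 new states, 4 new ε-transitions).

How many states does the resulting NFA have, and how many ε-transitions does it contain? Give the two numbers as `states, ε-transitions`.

10, 6

Per subexpression:
Each of the 4 symbol leaves contributes 2 states and 0 ε-transitions.
  q|r : 6 states, 4 ε-transitions
  qq(q|r) : 10 states, 6 ε-transitions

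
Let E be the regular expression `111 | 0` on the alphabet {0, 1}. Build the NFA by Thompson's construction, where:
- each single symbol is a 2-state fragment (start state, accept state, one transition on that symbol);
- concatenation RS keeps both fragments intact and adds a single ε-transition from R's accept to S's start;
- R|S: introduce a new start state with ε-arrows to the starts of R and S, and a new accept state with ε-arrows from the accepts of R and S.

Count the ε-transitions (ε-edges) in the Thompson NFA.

6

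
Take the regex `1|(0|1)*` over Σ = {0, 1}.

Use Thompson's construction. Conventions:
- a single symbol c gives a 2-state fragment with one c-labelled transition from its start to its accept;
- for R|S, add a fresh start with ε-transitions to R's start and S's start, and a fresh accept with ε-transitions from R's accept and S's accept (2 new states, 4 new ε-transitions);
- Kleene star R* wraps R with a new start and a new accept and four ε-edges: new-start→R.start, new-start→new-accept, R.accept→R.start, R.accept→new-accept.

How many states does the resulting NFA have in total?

12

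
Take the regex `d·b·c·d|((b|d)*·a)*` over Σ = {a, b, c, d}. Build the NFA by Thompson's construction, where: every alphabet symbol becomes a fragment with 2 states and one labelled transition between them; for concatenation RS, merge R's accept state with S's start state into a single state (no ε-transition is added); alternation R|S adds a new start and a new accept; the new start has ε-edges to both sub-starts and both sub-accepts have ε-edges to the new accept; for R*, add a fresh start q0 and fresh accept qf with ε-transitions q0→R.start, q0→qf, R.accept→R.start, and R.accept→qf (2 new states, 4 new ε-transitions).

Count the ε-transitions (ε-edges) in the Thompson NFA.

16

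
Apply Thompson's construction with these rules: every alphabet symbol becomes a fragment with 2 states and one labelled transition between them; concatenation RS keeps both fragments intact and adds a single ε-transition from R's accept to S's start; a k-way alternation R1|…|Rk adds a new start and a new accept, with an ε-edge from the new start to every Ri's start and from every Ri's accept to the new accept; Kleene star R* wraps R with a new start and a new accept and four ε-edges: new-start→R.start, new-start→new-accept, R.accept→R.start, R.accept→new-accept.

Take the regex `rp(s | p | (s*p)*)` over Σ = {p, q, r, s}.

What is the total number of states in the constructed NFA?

Per subexpression:
Each of the 6 symbol leaves contributes a 2-state fragment.
  s* : 4 states
  s*p : 6 states
  (s*p)* : 8 states
  s | p | (s*p)* : 14 states
  rp(s | p | (s*p)*) : 18 states

18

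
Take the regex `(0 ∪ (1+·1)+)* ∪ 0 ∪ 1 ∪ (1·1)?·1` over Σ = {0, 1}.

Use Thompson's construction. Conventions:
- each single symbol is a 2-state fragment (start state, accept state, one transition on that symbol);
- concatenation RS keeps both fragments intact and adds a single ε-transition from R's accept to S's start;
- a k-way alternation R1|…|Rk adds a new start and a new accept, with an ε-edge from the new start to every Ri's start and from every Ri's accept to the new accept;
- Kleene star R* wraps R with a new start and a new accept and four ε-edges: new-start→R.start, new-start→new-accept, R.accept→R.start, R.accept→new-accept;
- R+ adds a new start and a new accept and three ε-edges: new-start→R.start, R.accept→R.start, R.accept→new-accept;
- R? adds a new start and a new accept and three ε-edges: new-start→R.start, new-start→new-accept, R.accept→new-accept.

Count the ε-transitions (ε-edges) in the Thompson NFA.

Bottom-up over the parse tree:
Each of the 8 symbol leaves contributes 0 ε-transitions.
  1+ — 3 ε-transitions
  1+·1 — 4 ε-transitions
  (1+·1)+ — 7 ε-transitions
  0 ∪ (1+·1)+ — 11 ε-transitions
  (0 ∪ (1+·1)+)* — 15 ε-transitions
  1·1 — 1 ε-transition
  (1·1)? — 4 ε-transitions
  (1·1)?·1 — 5 ε-transitions
  (0 ∪ (1+·1)+)* ∪ 0 ∪ 1 ∪ (1·1)?·1 — 28 ε-transitions

28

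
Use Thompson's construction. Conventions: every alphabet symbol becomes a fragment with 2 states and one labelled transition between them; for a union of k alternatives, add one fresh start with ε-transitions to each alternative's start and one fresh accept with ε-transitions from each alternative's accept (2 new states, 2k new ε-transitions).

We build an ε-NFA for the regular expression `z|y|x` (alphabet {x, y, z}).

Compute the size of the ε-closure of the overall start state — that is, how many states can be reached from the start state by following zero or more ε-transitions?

4

Let C(F) = |ε-closure(F.start)| within fragment F, and note whether F accepts ε. Symbol fragments have C = 1 and do not accept ε. Then:
  z|y|x → |ε-closure| = 1 + 1 + 1 + 1 = 4 (the new accept is not ε-reachable since no branch accepts ε)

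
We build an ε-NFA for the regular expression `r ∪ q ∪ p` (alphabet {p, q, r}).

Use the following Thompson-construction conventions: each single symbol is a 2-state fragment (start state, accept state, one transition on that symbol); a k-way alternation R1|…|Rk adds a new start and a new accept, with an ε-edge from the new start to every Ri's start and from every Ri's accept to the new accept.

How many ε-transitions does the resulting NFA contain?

6

Building bottom-up:
Each of the 3 symbol leaves contributes 0 ε-transitions.
  r ∪ q ∪ p = 6 ε-transitions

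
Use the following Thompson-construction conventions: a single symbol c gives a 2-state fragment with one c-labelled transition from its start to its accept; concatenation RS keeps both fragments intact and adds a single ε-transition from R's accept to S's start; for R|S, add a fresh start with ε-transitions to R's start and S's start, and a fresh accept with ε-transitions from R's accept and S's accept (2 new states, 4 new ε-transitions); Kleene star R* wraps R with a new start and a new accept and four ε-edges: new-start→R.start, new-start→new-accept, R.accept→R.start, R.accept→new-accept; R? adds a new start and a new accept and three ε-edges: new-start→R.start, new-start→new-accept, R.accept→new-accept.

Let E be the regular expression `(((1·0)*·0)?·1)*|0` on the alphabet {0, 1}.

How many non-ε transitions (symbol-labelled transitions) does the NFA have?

5

By structural recursion:
Each of the 5 symbol leaves contributes exactly 1 symbol transition.
  1·0 = 2 symbol transitions
  (1·0)* = 2 symbol transitions
  (1·0)*·0 = 3 symbol transitions
  ((1·0)*·0)? = 3 symbol transitions
  ((1·0)*·0)?·1 = 4 symbol transitions
  (((1·0)*·0)?·1)* = 4 symbol transitions
  (((1·0)*·0)?·1)*|0 = 5 symbol transitions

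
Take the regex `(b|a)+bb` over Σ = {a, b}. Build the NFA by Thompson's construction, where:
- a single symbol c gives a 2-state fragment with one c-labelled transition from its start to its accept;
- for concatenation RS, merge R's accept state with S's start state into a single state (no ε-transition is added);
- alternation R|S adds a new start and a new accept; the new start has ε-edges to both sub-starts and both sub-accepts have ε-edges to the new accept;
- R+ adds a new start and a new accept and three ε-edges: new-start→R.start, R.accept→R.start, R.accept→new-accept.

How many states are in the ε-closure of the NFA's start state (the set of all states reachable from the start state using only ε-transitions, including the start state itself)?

4

Let C(F) = |ε-closure(F.start)| within fragment F, and note whether F accepts ε. Symbol fragments have C = 1 and do not accept ε. Then:
  b|a : new start ε-reaches every alternative's start; none of them accept ε, so the new accept is not reached: C = 1 + 1 + 1 = 3
  (b|a)+ : new start ε-reaches only the body's start; the new accept needs a symbol first: C = 1 + 3 = 4
  (b|a)+bb : same as the first factor's closure: C = 4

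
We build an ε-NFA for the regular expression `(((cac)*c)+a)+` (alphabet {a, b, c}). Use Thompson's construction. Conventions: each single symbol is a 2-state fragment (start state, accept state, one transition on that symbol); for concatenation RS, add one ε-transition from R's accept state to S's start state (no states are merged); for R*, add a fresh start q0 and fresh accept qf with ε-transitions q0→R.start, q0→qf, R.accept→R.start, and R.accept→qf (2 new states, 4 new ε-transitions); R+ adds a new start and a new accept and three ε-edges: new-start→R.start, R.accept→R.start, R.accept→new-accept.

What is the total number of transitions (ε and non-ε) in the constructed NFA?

19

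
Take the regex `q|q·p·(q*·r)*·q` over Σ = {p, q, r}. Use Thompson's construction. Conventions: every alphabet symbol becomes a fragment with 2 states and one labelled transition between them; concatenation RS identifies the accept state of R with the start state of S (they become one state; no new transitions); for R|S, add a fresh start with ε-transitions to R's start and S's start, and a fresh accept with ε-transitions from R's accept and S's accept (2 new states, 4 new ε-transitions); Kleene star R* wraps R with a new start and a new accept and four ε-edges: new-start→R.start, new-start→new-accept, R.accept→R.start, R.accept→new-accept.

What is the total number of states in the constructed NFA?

14

By structural recursion:
Each of the 6 symbol leaves contributes a 2-state fragment.
  q* → 4 states
  q*·r → 5 states
  (q*·r)* → 7 states
  q·p·(q*·r)*·q → 10 states
  q|q·p·(q*·r)*·q → 14 states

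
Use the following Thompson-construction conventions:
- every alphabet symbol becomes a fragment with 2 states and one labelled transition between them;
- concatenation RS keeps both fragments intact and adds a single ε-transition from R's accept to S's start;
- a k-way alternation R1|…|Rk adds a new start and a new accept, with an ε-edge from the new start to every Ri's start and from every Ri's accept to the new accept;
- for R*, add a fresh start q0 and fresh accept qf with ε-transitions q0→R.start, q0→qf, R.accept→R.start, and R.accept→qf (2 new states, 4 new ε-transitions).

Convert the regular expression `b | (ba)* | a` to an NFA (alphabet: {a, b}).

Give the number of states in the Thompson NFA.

12

Bottom-up over the parse tree:
Each of the 4 symbol leaves contributes a 2-state fragment.
  ba — 4 states
  (ba)* — 6 states
  b | (ba)* | a — 12 states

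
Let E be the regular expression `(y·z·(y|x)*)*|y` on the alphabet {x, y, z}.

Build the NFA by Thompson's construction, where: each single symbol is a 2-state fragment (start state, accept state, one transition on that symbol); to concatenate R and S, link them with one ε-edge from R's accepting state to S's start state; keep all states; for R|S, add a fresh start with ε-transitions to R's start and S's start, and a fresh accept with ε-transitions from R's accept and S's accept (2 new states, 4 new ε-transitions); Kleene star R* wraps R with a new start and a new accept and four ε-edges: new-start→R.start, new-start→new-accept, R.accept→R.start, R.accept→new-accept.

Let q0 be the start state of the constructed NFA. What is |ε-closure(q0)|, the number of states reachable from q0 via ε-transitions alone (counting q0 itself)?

Let C(F) = |ε-closure(F.start)| within fragment F, and note whether F accepts ε. Symbol fragments have C = 1 and do not accept ε. Then:
  y|x → |closure| = 1 + 1 + 1 = 3 (the new accept is not ε-reachable since no branch accepts ε)
  (y|x)* → new start has ε-edges to the inner start and to the new accept, so |closure| = 2 + 3 = 5
  y·z·(y|x)* → same as the first factor's closure: |closure| = 1
  (y·z·(y|x)*)* → the star's fresh start ε-reaches both the body's start and the fresh accept: |closure| = 2 + 1 = 3
  (y·z·(y|x)*)*|y → |closure| = 1 (new start) + (3 + 1) + 1 (new accept, since some branch ε-reaches its own accept) = 6

6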